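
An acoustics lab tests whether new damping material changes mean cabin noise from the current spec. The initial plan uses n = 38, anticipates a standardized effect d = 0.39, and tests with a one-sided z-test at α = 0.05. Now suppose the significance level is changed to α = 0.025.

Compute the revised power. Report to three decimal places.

δ = d·√n = 0.39 × √38 = 2.4041 (unchanged). New critical value: z_{0.025} = 1.960.
Revised power = P(Z > 1.960 − δ) = Φ(0.444) = 0.6715.

Power ≈ 0.672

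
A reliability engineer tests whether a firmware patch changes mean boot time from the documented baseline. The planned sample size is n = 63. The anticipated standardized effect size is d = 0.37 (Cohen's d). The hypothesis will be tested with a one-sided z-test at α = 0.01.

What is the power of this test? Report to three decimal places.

Power ≈ 0.729

Noncentrality parameter: δ = d·√n = 0.37 × √63 = 2.9368
Critical value for a one-sided test at α = 0.01: z_α = 2.326.
Power = P(Z > 2.326 − δ) = Φ(0.610) = 0.7292.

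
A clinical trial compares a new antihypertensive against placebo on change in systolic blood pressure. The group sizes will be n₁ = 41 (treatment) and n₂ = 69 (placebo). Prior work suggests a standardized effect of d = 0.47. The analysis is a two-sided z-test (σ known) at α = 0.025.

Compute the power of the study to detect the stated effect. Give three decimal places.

Power ≈ 0.557

Noncentrality parameter: δ = d / √(1/n₁ + 1/n₂) = 0.47 / √(1/41 + 1/69) = 2.3835
Two-sided α = 0.025 → critical value z_{0.0125} = 2.241.
Power = Φ(δ − 2.241) + Φ(−δ − 2.241) = Φ(0.142) + Φ(-4.625) = 0.5565 + 0.0000 = 0.5565.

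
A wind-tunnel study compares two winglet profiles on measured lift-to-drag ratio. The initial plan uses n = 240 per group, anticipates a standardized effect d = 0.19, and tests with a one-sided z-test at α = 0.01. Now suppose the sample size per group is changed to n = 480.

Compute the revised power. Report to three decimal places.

Power ≈ 0.731

With n = 480 per group: δ = d·√(n/2) = 0.19 × √(480/2) = 2.9435. Critical value z_{0.01} = 2.326.
Revised power = Φ(δ − 2.326) = Φ(0.617) = 0.7314.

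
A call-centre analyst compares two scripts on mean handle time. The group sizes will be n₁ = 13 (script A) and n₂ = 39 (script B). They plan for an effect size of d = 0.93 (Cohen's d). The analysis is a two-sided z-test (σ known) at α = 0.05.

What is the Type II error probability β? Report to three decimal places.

β ≈ 0.173

Noncentrality parameter: λ = d / √(1/n₁ + 1/n₂) = 0.93 / √(1/13 + 1/39) = 2.9039
Two-sided α = 0.05 → critical value z_{0.025} = 1.960.
Power = Φ(λ − 1.960) + Φ(−λ − 1.960) = Φ(0.944) + Φ(-4.864) = 0.8274 + 0.0000 = 0.8274.
Type II error: β = 1 − power = 1 − 0.8274 = 0.1726.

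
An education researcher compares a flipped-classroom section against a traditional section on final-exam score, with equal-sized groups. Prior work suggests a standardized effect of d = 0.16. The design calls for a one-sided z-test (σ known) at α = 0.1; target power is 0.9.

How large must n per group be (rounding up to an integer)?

n = 514 per group

For power 0.9 need Φ(δ − z_{0.1}) = 0.9, so δ = z_{0.1} + z_{0.10} = 1.282 + 1.282 = 2.563.
δ = d·√(n/2) ⇒ n = 2(δ/d)² = 2 × (2.563 / 0.16)² = 513.24.
Rounding up, n = 514 per group.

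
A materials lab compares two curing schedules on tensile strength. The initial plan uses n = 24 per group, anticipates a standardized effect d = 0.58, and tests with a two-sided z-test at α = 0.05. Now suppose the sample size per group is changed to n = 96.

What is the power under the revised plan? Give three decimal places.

Power ≈ 0.980

With n = 96 per group: δ = d·√(n/2) = 0.58 × √(96/2) = 4.0184. Critical value z_{0.025} = 1.960.
Revised power = Φ(δ − 1.960) + Φ(−δ − 1.960) = Φ(2.058) + Φ(-5.978) = 0.9802 + 0.0000 = 0.9802.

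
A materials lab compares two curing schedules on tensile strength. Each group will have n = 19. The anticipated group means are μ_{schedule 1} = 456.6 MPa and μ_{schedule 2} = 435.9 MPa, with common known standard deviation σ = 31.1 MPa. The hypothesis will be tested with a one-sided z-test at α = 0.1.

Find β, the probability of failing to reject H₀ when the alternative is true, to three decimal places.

Standardized effect: d = |μ_{schedule 1} − μ_{schedule 2}| / σ = |456.6 − 435.9| / 31.1 = 0.6656
Noncentrality parameter: δ = d·√(n/2) = 0.6656 × √(19/2) = 2.0515
Critical value for a one-sided test at α = 0.1: z_α = 1.282.
Power = Φ(δ − 1.282) = Φ(0.770) = 0.7793.
Type II error: β = 1 − power = 1 − 0.7793 = 0.2207.

β ≈ 0.221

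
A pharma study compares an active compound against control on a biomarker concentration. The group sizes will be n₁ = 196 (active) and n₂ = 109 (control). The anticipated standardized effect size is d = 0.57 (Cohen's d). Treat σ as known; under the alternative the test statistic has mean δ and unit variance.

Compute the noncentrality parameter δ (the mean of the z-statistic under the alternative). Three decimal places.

δ = d / √(1/n₁ + 1/n₂) = 0.57 / √(1/196 + 1/109) = 4.7705

δ ≈ 4.771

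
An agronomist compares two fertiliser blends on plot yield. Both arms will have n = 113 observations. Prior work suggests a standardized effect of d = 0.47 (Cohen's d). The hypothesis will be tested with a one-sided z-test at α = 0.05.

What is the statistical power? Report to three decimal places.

Power ≈ 0.970

Noncentrality parameter: λ = d·√(n/2) = 0.47 × √(113/2) = 3.5328
Critical value for a one-sided test at α = 0.05: z_α = 1.645.
Power = P(Z > 1.645 − λ) = Φ(1.888) = 0.9705.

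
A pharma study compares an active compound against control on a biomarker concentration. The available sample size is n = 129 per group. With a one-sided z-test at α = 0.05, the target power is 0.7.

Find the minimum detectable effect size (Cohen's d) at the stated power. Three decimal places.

Required noncentrality: δ = z_{0.05} + z_{0.30} = 1.645 + 0.524 = 2.169.
δ = d·√(n/2) ⇒ d = δ/√(n/2) = 2.169/√(129/2) = 0.2701.

d ≈ 0.270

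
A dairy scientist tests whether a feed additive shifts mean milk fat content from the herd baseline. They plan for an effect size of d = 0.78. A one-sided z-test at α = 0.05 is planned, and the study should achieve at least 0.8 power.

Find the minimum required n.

For power 0.8 need Φ(δ − z_{0.05}) = 0.8, so δ = z_{0.05} + z_{0.20} = 1.645 + 0.842 = 2.486.
δ = d·√n ⇒ n = (δ/d)² = (2.486 / 0.78)² = 10.16.
Round up to the next whole unit.

n = 11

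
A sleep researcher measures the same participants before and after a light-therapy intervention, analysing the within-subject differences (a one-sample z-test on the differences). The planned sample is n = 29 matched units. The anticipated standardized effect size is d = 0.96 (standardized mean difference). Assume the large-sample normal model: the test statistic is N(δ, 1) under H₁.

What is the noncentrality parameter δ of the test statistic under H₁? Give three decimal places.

δ = d·√n = 0.96 × √29 = 5.1698

δ ≈ 5.170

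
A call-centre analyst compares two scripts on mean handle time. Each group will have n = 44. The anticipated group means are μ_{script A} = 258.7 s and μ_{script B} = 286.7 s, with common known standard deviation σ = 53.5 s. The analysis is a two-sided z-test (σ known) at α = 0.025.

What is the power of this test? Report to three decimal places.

Standardized effect: d = |μ_{script A} − μ_{script B}| / σ = |258.7 − 286.7| / 53.5 = 0.5234
Noncentrality parameter: δ = d·√(n/2) = 0.5234 × √(44/2) = 2.4548
Two-sided α = 0.025 → critical value z_{0.0125} = 2.241.
Power = Φ(δ − 2.241) + Φ(−δ − 2.241) = Φ(0.213) + Φ(-4.696) = 0.5845 + 0.0000 = 0.5845.

Power ≈ 0.584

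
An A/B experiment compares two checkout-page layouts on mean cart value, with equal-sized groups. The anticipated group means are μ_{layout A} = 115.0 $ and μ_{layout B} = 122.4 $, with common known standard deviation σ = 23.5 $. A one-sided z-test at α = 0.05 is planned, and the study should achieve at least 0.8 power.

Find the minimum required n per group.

n = 125 per group

Standardized effect: d = |μ_{layout A} − μ_{layout B}| / σ = |115.0 − 122.4| / 23.5 = 0.3149
Set Φ(δ − 1.645) = 0.8; then δ − 1.645 = Φ⁻¹(0.8) = 0.842, giving δ = 2.486.
δ = d·√(n/2) ⇒ n = 2(δ/d)² = 2 × (2.486 / 0.3149)² = 124.70.
Round up to the next whole unit.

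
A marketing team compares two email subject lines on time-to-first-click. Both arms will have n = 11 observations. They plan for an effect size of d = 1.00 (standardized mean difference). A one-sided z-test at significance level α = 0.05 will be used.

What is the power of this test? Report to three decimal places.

Power ≈ 0.758

Noncentrality parameter: δ = d·√(n/2) = 1.00 × √(11/2) = 2.3452
One-sided α = 0.05 → critical value z_{0.05} = 1.645.
Power = P(Z > 1.645 − δ) = Φ(0.700) = 0.7581.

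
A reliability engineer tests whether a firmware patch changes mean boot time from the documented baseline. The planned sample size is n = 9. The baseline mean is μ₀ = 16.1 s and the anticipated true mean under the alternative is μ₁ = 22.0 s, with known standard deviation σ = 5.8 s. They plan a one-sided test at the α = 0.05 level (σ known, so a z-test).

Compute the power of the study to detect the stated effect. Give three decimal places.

Standardized effect: d = |μ₁ − μ₀| / σ = |22.0 − 16.1| / 5.8 = 1.0172
Noncentrality parameter: δ = d·√n = 1.0172 × √9 = 3.0517
Critical value for a one-sided test at α = 0.05: z_α = 1.645.
Power = P(Z > 1.645 − δ) = Φ(1.407) = 0.9203.

Power ≈ 0.920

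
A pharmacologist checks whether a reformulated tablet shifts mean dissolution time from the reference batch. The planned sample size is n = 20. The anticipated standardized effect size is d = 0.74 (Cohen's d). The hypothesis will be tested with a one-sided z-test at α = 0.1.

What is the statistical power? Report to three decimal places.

Noncentrality parameter: δ = d·√n = 0.74 × √20 = 3.3094
Critical value for a one-sided test at α = 0.1: z_α = 1.282.
Power = P(Z > 1.282 − δ) = Φ(2.028) = 0.9787.

Power ≈ 0.979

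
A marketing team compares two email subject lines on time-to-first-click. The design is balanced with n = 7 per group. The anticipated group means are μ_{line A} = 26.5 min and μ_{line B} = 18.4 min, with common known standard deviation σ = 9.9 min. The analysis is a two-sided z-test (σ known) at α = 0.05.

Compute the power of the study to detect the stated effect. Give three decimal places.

Standardized effect: d = |μ_{line A} − μ_{line B}| / σ = |26.5 − 18.4| / 9.9 = 0.8182
Noncentrality parameter: δ = d·√(n/2) = 0.8182 × √(7/2) = 1.5307
Critical value for a two-sided test at α = 0.05: z_{α/2} = 1.960.
Power = Φ(δ − 1.960) + Φ(−δ − 1.960) = Φ(-0.429) + Φ(-3.491) = 0.3339 + 0.0002 = 0.3341.

Power ≈ 0.334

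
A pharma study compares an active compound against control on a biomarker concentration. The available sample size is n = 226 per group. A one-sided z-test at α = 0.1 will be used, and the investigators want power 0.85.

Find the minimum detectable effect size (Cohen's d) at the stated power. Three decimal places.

d ≈ 0.218

Required noncentrality: δ = z_{0.1} + z_{0.15} = 1.282 + 1.036 = 2.318.
δ = d·√(n/2) ⇒ d = δ/√(n/2) = 2.318/√(226/2) = 0.2181.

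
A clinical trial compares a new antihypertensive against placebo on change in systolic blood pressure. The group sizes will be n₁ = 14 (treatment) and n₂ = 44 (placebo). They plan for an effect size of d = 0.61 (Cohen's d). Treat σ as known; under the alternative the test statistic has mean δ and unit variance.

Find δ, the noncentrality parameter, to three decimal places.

The noncentrality parameter scales effect size by the design's sample-size factor: δ = d / √(1/n₁ + 1/n₂) = 0.61 / √(1/14 + 1/44) = 1.9880

δ ≈ 1.988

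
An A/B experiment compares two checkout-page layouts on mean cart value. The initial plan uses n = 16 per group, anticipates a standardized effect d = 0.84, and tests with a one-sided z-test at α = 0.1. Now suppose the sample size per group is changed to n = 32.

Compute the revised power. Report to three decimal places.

Power ≈ 0.981

With n = 32 per group: δ = d·√(n/2) = 0.84 × √(32/2) = 3.3600. Critical value z_{0.1} = 1.282.
Revised power = P(Z > 1.282 − δ) = Φ(2.078) = 0.9812.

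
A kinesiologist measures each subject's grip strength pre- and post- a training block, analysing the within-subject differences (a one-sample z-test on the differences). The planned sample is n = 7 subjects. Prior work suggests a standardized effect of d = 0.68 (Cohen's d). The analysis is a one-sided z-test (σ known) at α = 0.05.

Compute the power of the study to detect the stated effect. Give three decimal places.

Power ≈ 0.561

Noncentrality parameter: λ = d·√n = 0.68 × √7 = 1.7991
Critical value for a one-sided test at α = 0.05: z_α = 1.645.
Power = Φ(λ − 1.645) = Φ(0.154) = 0.5613.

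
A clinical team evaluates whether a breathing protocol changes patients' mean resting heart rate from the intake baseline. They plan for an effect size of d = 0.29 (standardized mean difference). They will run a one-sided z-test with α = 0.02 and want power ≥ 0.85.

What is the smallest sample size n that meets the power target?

For power 0.85 need Φ(δ − z_{0.02}) = 0.85, so δ = z_{0.02} + z_{0.15} = 2.054 + 1.036 = 3.090.
δ = d·√n ⇒ n = (δ/d)² = (3.090 / 0.29)² = 113.55.
Rounding up, n = 114.

n = 114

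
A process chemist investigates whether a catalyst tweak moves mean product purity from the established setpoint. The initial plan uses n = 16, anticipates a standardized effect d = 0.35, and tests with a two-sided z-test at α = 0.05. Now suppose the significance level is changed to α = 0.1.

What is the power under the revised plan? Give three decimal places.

Power ≈ 0.404

δ = d·√n = 0.35 × √16 = 1.4000 (unchanged). New critical value: z_{0.05} = 1.645.
Revised power = Φ(δ − 1.645) + Φ(−δ − 1.645) = Φ(-0.245) + Φ(-3.045) = 0.4033 + 0.0012 = 0.4044.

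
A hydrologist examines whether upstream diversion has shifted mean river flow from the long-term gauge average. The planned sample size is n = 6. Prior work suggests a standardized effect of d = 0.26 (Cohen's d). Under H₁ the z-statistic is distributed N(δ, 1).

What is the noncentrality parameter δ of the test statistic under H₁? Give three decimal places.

δ ≈ 0.637

δ = d·√n = 0.26 × √6 = 0.6369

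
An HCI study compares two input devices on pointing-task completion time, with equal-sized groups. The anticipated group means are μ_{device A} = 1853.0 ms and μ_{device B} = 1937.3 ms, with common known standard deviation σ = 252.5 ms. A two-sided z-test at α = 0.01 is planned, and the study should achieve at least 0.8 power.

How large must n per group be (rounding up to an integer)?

Standardized effect: d = |μ_{device A} − μ_{device B}| / σ = |1853.0 − 1937.3| / 252.5 = 0.3339
For power 0.8 need Φ(δ − z_{0.005}) = 0.8, so δ = z_{0.005} + z_{0.20} = 2.576 + 0.842 = 3.417.
(Ignoring the negligible lower-tail rejection probability gives the usual closed-form inversion.)
δ = d·√(n/2) ⇒ n = 2(δ/d)² = 2 × (3.417 / 0.3339)² = 209.56.
Rounding up, n = 210 per group.

n = 210 per group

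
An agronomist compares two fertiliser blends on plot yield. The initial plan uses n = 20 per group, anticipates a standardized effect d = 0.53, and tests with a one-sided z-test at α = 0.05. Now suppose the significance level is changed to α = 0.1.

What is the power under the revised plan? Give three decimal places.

Power ≈ 0.653

δ = d·√(n/2) = 0.53 × √(20/2) = 1.6760 (unchanged). New critical value: z_{0.1} = 1.282.
Revised power = Φ(δ − 1.282) = Φ(0.394) = 0.6534.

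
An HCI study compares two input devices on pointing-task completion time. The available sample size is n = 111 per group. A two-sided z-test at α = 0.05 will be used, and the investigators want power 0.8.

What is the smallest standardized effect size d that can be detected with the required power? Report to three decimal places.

Required noncentrality: δ = z_{0.025} + z_{0.20} = 1.960 + 0.842 = 2.802.
(The second rejection-region term Φ(−δ − z_{α/2}) is negligible and dropped.)
δ = d·√(n/2) ⇒ d = δ/√(n/2) = 2.802/√(111/2) = 0.3761.

d ≈ 0.376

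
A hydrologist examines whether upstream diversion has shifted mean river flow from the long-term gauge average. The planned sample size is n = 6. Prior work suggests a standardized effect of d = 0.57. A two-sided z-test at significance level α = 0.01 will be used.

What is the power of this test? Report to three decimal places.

Power ≈ 0.119

Noncentrality parameter: δ = d·√n = 0.57 × √6 = 1.3962
Critical value for a two-sided test at α = 0.01: z_{α/2} = 2.576.
Power = Φ(δ − 2.576) + Φ(−δ − 2.576) = Φ(-1.180) + Φ(-3.972) = 0.1191 + 0.0000 = 0.1191.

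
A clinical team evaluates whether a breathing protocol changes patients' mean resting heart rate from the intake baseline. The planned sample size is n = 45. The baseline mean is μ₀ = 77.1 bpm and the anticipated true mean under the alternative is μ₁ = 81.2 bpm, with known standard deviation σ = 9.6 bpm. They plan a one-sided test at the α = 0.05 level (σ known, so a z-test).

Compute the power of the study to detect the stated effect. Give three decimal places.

Power ≈ 0.889

Standardized effect: d = |μ₁ − μ₀| / σ = |81.2 − 77.1| / 9.6 = 0.4271
Noncentrality parameter: λ = d·√n = 0.4271 × √45 = 2.8650
Critical value for a one-sided test at α = 0.05: z_α = 1.645.
Power = P(Z > 1.645 − λ) = Φ(1.220) = 0.8888.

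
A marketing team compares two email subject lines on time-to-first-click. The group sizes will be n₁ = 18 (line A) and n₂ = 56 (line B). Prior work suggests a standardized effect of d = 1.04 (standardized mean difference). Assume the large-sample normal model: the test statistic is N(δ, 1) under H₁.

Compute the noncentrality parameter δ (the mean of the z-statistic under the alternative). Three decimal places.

δ = d / √(1/n₁ + 1/n₂) = 1.04 / √(1/18 + 1/56) = 3.8384

δ ≈ 3.838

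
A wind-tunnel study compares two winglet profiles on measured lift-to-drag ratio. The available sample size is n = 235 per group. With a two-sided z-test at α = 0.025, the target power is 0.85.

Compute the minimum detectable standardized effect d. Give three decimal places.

Need Φ(δ − 2.241) = 0.85, so δ = 2.241 + 1.036 = 3.278.
(The second rejection-region term Φ(−δ − z_{α/2}) is negligible and dropped.)
δ = d·√(n/2) ⇒ d = δ/√(n/2) = 3.278/√(235/2) = 0.3024.

d ≈ 0.302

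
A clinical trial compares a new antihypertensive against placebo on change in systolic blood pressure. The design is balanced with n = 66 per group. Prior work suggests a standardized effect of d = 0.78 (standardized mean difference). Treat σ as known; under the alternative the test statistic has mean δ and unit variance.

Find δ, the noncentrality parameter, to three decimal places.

δ ≈ 4.481

The noncentrality parameter scales effect size by the design's sample-size factor: δ = d·√(n/2) = 0.78 × √(66/2) = 4.4808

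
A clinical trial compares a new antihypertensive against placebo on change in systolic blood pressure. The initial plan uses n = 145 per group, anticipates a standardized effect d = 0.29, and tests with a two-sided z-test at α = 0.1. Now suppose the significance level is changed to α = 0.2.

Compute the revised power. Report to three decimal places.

Power ≈ 0.883

δ = d·√(n/2) = 0.29 × √(145/2) = 2.4693 (unchanged). New critical value: z_{0.1} = 1.282.
Revised power = Φ(δ − 1.282) + Φ(−δ − 1.282) = Φ(1.188) + Φ(-3.751) = 0.8825 + 0.0001 = 0.8826.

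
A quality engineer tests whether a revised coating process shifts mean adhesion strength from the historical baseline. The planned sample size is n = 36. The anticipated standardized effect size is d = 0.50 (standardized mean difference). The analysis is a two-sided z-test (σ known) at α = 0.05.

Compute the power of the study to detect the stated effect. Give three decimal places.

Power ≈ 0.851

Noncentrality parameter: δ = d·√n = 0.50 × √36 = 3.0000
Two-sided α = 0.05 → critical value z_{0.025} = 1.960.
Power = Φ(δ − 1.960) + Φ(−δ − 1.960) = Φ(1.040) + Φ(-4.960) = 0.8508 + 0.0000 = 0.8508.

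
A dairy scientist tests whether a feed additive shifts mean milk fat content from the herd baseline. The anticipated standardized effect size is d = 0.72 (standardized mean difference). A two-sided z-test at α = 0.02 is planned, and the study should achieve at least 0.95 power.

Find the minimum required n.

n = 31

For power 0.95 need Φ(δ − z_{0.01}) = 0.95, so δ = z_{0.01} + z_{0.05} = 2.326 + 1.645 = 3.971.
(The Φ(−δ − z_{α/2}) term is vanishingly small for δ > 0 and is dropped in the standard sample-size formula.)
δ = d·√n ⇒ n = (δ/d)² = (3.971 / 0.72)² = 30.42.
Round up to the next whole unit.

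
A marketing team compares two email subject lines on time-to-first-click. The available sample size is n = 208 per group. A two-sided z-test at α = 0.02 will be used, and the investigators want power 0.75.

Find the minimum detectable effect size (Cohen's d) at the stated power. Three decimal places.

Need Φ(δ − 2.326) = 0.75, so δ = 2.326 + 0.674 = 3.001.
(Lower-tail contribution to power is negligible for δ > 0.)
δ = d·√(n/2) ⇒ d = δ/√(n/2) = 3.001/√(208/2) = 0.2943.

d ≈ 0.294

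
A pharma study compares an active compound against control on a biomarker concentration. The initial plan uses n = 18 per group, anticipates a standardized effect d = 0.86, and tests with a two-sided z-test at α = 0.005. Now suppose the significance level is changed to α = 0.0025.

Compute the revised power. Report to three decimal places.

δ = d·√(n/2) = 0.86 × √(18/2) = 2.5800 (unchanged). New critical value: z_{0.0013} = 3.023.
Revised power = Φ(δ − 3.023) + Φ(−δ − 3.023) = Φ(-0.443) + Φ(-5.603) = 0.3288 + 0.0000 = 0.3288.

Power ≈ 0.329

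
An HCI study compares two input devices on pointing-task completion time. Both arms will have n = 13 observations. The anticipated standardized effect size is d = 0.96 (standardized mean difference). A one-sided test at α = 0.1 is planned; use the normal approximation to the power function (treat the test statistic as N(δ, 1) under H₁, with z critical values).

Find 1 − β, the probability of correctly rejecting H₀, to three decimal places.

Power ≈ 0.878

Noncentrality parameter: δ = d·√(n/2) = 0.96 × √(13/2) = 2.4475
Critical value for a one-sided test at α = 0.1: z_α = 1.282.
Power = Φ(δ − 1.282) = Φ(1.166) = 0.8782.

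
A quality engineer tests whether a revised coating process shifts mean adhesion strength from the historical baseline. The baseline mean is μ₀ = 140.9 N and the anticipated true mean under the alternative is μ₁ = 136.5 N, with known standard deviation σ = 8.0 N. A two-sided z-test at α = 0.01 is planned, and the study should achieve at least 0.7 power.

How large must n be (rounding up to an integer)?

Standardized effect: d = |μ₁ − μ₀| / σ = |136.5 − 140.9| / 8.0 = 0.5500
For power 0.7 need Φ(δ − z_{0.005}) = 0.7, so δ = z_{0.005} + z_{0.30} = 2.576 + 0.524 = 3.100.
(Ignoring the negligible lower-tail rejection probability gives the usual closed-form inversion.)
δ = d·√n ⇒ n = (δ/d)² = (3.100 / 0.5500)² = 31.77.
Round up to the next whole unit.

n = 32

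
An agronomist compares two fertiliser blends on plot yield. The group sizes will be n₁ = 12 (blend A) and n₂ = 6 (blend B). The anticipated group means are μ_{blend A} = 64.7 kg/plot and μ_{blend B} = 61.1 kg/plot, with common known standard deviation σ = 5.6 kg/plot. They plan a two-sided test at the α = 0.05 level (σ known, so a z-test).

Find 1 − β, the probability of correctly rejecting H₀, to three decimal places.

Standardized effect: d = |μ_{blend A} − μ_{blend B}| / σ = |64.7 − 61.1| / 5.6 = 0.6429
Noncentrality parameter: δ = d / √(1/n₁ + 1/n₂) = 0.6429 / √(1/12 + 1/6) = 1.2857
Two-sided α = 0.05 → critical value z_{0.025} = 1.960.
Power = Φ(δ − 1.960) + Φ(−δ − 1.960) = Φ(-0.674) + Φ(-3.246) = 0.2501 + 0.0006 = 0.2507.

Power ≈ 0.251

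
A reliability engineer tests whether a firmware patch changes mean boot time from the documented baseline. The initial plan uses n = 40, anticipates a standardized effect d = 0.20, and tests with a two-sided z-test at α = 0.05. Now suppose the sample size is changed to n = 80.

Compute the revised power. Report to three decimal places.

With n = 80: δ = d·√n = 0.20 × √80 = 1.7889. Critical value z_{0.025} = 1.960.
Revised power = Φ(δ − 1.960) + Φ(−δ − 1.960) = Φ(-0.171) + Φ(-3.749) = 0.4321 + 0.0001 = 0.4322.

Power ≈ 0.432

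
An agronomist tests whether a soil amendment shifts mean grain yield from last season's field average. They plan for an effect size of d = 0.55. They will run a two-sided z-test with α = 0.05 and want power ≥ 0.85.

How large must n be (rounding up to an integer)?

Set Φ(δ − 1.960) = 0.85; then δ − 1.960 = Φ⁻¹(0.85) = 1.036, giving δ = 2.996.
(The Φ(−δ − z_{α/2}) term is vanishingly small for δ > 0 and is dropped in the standard sample-size formula.)
δ = d·√n ⇒ n = (δ/d)² = (2.996 / 0.55)² = 29.68.
Round up to the next whole unit.

n = 30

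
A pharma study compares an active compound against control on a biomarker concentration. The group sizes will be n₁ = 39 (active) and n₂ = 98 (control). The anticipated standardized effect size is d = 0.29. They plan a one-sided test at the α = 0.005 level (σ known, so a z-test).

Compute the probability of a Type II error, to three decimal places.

β ≈ 0.852

Noncentrality parameter: δ = d / √(1/n₁ + 1/n₂) = 0.29 / √(1/39 + 1/98) = 1.5317
One-sided α = 0.005 → critical value z_{0.005} = 2.576.
Power = Φ(δ − 2.576) = Φ(-1.044) = 0.1482.
Type II error: β = 1 − power = 1 − 0.1482 = 0.8518.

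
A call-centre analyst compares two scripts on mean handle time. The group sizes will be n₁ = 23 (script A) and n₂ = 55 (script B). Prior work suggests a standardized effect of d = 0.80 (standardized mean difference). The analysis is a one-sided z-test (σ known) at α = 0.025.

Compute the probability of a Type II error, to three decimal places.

Noncentrality parameter: δ = d / √(1/n₁ + 1/n₂) = 0.80 / √(1/23 + 1/55) = 3.2217
One-sided α = 0.025 → critical value z_{0.025} = 1.960.
Power = Φ(δ − 1.960) = Φ(1.262) = 0.8965.
Type II error: β = 1 − power = 1 − 0.8965 = 0.1035.

β ≈ 0.104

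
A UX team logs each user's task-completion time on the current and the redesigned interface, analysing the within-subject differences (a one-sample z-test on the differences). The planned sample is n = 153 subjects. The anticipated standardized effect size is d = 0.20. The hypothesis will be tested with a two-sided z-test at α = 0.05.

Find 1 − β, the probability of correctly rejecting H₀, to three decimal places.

Power ≈ 0.696

Noncentrality parameter: δ = d·√n = 0.20 × √153 = 2.4739
Critical value for a two-sided test at α = 0.05: z_{α/2} = 1.960.
Power = Φ(δ − 1.960) + Φ(−δ − 1.960) = Φ(0.514) + Φ(-4.434) = 0.6963 + 0.0000 = 0.6963.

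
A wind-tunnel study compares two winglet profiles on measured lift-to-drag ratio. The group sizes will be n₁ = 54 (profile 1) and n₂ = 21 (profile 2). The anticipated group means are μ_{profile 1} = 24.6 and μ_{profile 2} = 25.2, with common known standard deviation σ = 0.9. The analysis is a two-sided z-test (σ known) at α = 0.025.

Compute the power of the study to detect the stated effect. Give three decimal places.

Standardized effect: d = |μ_{profile 1} − μ_{profile 2}| / σ = |24.6 − 25.2| / 0.9 = 0.6667
Noncentrality parameter: δ = d / √(1/n₁ + 1/n₂) = 0.6667 / √(1/54 + 1/21) = 2.5923
Two-sided α = 0.025 → critical value z_{0.0125} = 2.241.
Power = Φ(δ − 2.241) + Φ(−δ − 2.241) = Φ(0.351) + Φ(-4.834) = 0.6372 + 0.0000 = 0.6372.

Power ≈ 0.637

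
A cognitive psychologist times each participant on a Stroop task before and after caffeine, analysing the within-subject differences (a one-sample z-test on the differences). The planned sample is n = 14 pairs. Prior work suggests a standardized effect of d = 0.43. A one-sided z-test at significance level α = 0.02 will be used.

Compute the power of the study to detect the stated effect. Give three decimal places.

Power ≈ 0.328

Noncentrality parameter: δ = d·√n = 0.43 × √14 = 1.6089
Critical value for a one-sided test at α = 0.02: z_α = 2.054.
Power = Φ(δ − 2.054) = Φ(-0.445) = 0.3282.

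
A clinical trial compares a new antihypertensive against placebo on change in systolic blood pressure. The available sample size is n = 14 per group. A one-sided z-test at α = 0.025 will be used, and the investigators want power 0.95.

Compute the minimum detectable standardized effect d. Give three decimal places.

Required noncentrality: δ = z_{0.025} + z_{0.05} = 1.960 + 1.645 = 3.605.
δ = d·√(n/2) ⇒ d = δ/√(n/2) = 3.605/√(14/2) = 1.3625.

d ≈ 1.362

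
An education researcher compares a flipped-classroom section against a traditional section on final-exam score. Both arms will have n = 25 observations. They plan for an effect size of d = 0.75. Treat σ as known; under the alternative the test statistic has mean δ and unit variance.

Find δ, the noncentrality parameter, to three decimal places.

δ ≈ 2.652

δ = d·√(n/2) = 0.75 × √(25/2) = 2.6517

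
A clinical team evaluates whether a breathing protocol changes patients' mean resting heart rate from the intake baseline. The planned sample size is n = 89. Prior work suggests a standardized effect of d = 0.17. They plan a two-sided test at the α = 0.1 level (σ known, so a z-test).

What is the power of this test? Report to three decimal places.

Power ≈ 0.484

Noncentrality parameter: δ = d·√n = 0.17 × √89 = 1.6038
Critical value for a two-sided test at α = 0.1: z_{α/2} = 1.645.
Power = Φ(δ − 1.645) + Φ(−δ − 1.645) = Φ(-0.041) + Φ(-3.249) = 0.4836 + 0.0006 = 0.4842.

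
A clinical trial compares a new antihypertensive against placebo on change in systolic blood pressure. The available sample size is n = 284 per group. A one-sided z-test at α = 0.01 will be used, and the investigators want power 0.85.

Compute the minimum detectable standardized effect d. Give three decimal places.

d ≈ 0.282

Need Φ(δ − 2.326) = 0.85, so δ = 2.326 + 1.036 = 3.363.
δ = d·√(n/2) ⇒ d = δ/√(n/2) = 3.363/√(284/2) = 0.2822.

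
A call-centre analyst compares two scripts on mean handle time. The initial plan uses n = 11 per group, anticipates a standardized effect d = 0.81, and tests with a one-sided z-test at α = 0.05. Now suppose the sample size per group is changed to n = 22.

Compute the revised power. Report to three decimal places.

With n = 22 per group: δ = d·√(n/2) = 0.81 × √(22/2) = 2.6865. Critical value z_{0.05} = 1.645.
Revised power = P(Z > 1.645 − δ) = Φ(1.042) = 0.8512.

Power ≈ 0.851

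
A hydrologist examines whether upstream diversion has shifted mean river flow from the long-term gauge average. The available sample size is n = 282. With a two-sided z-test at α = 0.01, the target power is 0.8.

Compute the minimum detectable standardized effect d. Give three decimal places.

d ≈ 0.204

Required noncentrality: δ = z_{0.005} + z_{0.20} = 2.576 + 0.842 = 3.417.
(Lower-tail contribution to power is negligible for δ > 0.)
δ = d·√n ⇒ d = δ/√n = 3.417/√282 = 0.2035.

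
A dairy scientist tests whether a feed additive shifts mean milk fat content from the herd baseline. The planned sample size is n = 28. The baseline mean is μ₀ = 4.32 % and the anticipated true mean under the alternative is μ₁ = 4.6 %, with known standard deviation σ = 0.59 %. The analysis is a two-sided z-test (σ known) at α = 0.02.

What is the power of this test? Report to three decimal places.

Power ≈ 0.573

Standardized effect: d = |μ₁ − μ₀| / σ = |4.6 − 4.32| / 0.59 = 0.4746
Noncentrality parameter: δ = d·√n = 0.4746 × √28 = 2.5112
Two-sided α = 0.02 → critical value z_{0.01} = 2.326.
Power = Φ(δ − 2.326) + Φ(−δ − 2.326) = Φ(0.185) + Φ(-4.838) = 0.5733 + 0.0000 = 0.5733.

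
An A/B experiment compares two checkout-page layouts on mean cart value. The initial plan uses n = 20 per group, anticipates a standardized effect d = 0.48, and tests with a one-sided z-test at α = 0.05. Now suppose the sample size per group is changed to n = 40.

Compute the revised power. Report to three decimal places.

Power ≈ 0.692

With n = 40 per group: δ = d·√(n/2) = 0.48 × √(40/2) = 2.1466. Critical value z_{0.05} = 1.645.
Revised power = Φ(δ − 1.645) = Φ(0.502) = 0.6921.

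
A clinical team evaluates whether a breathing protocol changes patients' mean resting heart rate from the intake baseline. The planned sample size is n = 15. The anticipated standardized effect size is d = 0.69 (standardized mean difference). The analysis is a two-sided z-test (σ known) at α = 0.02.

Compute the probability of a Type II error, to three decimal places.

Noncentrality parameter: δ = d·√n = 0.69 × √15 = 2.6724
Two-sided α = 0.02 → critical value z_{0.01} = 2.326.
Power = Φ(δ − 2.326) + Φ(−δ − 2.326) = Φ(0.346) + Φ(-4.999) = 0.6353 + 0.0000 = 0.6353.
Type II error: β = 1 − power = 1 − 0.6353 = 0.3647.

β ≈ 0.365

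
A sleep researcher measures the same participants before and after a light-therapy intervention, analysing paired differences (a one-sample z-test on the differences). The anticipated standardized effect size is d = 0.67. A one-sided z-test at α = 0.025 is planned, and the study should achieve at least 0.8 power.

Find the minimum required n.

n = 18

Set Φ(δ − 1.960) = 0.8; then δ − 1.960 = Φ⁻¹(0.8) = 0.842, giving δ = 2.802.
δ = d·√n ⇒ n = (δ/d)² = (2.802 / 0.67)² = 17.48.
Round up to the next whole unit.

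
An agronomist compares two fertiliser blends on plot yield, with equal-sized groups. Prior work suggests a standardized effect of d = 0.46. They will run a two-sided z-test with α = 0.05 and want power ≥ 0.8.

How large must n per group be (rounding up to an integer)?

n = 75 per group

Set Φ(δ − 1.960) = 0.8; then δ − 1.960 = Φ⁻¹(0.8) = 0.842, giving δ = 2.802.
(Ignoring the negligible lower-tail rejection probability gives the usual closed-form inversion.)
δ = d·√(n/2) ⇒ n = 2(δ/d)² = 2 × (2.802 / 0.46)² = 74.19.
Round up to the next whole unit.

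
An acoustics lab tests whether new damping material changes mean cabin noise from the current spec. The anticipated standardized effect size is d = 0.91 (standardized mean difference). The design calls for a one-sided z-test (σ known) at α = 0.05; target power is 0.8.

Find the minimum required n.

n = 8

For power 0.8 need Φ(δ − z_{0.05}) = 0.8, so δ = z_{0.05} + z_{0.20} = 1.645 + 0.842 = 2.486.
δ = d·√n ⇒ n = (δ/d)² = (2.486 / 0.91)² = 7.47.
Round up to the next whole unit.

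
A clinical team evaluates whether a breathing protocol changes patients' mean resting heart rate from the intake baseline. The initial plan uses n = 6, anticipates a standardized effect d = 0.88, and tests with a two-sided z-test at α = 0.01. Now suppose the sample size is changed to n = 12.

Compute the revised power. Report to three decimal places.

Power ≈ 0.682

With n = 12: δ = d·√n = 0.88 × √12 = 3.0484. Critical value z_{0.005} = 2.576.
Revised power = Φ(δ − 2.576) + Φ(−δ − 2.576) = Φ(0.473) + Φ(-5.624) = 0.6817 + 0.0000 = 0.6817.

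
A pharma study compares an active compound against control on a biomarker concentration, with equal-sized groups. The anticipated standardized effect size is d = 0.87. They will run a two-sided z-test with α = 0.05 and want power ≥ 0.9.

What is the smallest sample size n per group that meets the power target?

Set Φ(δ − 1.960) = 0.9; then δ − 1.960 = Φ⁻¹(0.9) = 1.282, giving δ = 3.242.
(The Φ(−δ − z_{α/2}) term is vanishingly small for δ > 0 and is dropped in the standard sample-size formula.)
δ = d·√(n/2) ⇒ n = 2(δ/d)² = 2 × (3.242 / 0.87)² = 27.76.
Rounding up, n = 28 per group.

n = 28 per group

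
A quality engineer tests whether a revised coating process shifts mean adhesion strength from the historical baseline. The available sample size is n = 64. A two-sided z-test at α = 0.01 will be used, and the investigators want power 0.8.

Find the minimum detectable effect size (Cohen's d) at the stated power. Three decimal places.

Need Φ(δ − 2.576) = 0.8, so δ = 2.576 + 0.842 = 3.417.
(The second rejection-region term Φ(−δ − z_{α/2}) is negligible and dropped.)
δ = d·√n ⇒ d = δ/√n = 3.417/√64 = 0.4272.

d ≈ 0.427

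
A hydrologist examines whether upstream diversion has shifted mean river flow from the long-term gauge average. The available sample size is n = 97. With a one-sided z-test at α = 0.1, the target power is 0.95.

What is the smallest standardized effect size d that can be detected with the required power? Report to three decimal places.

Need Φ(δ − 1.282) = 0.95, so δ = 1.282 + 1.645 = 2.926.
δ = d·√n ⇒ d = δ/√n = 2.926/√97 = 0.2971.

d ≈ 0.297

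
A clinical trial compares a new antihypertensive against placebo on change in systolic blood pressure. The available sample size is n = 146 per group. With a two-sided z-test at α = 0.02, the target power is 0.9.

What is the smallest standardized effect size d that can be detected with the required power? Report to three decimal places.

d ≈ 0.422

Required noncentrality: δ = z_{0.01} + z_{0.10} = 2.326 + 1.282 = 3.608.
(Lower-tail contribution to power is negligible for δ > 0.)
δ = d·√(n/2) ⇒ d = δ/√(n/2) = 3.608/√(146/2) = 0.4223.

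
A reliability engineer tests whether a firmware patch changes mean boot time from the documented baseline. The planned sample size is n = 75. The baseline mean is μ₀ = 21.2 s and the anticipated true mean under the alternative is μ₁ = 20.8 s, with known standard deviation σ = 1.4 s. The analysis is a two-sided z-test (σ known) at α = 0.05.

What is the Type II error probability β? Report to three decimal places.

β ≈ 0.303

Standardized effect: d = |μ₁ − μ₀| / σ = |20.8 − 21.2| / 1.4 = 0.2857
Noncentrality parameter: δ = d·√n = 0.2857 × √75 = 2.4744
Critical value for a two-sided test at α = 0.05: z_{α/2} = 1.960.
Power = Φ(δ − 1.960) + Φ(−δ − 1.960) = Φ(0.514) + Φ(-4.434) = 0.6965 + 0.0000 = 0.6965.
Type II error: β = 1 − power = 1 − 0.6965 = 0.3035.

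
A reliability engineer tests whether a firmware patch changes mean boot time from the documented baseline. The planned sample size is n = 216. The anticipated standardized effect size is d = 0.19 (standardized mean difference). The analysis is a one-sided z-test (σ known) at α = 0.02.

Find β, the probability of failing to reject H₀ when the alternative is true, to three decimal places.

Noncentrality parameter: δ = d·√n = 0.19 × √216 = 2.7924
One-sided α = 0.02 → critical value z_{0.02} = 2.054.
Power = Φ(δ − 2.054) = Φ(0.739) = 0.7699.
Type II error: β = 1 − power = 1 − 0.7699 = 0.2301.

β ≈ 0.230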